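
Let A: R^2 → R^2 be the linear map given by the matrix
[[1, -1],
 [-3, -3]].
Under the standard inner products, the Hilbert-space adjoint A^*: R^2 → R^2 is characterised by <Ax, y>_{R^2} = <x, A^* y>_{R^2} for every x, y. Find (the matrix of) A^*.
A^* = A^T =
[[1, -3],
 [-1, -3]]

For real matrices with standard dot products, the defining identity <Ax, y> = <x, A^* y> gives (Ax)^T y = x^T (A^*) y, i.e. x^T A^T y = x^T (A^*) y. Since this holds for all x, y, we must have A^* = A^T. Therefore
A^* =
[[1, -3],
 [-1, -3]].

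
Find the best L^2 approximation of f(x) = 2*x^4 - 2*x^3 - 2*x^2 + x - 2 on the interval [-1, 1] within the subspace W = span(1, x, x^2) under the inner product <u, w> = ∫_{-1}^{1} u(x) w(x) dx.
g(x) = -2*x^2/7 - x/5 - 76/35

The best approximation g ∈ W is the orthogonal projection of f onto W. Writing g = a_0 + a_1 x + a_2 x^2, the coefficients solve the normal equations G · a = b where
  G_{ij} = <φ_i, φ_j> and b_i = <f, φ_i>, with φ_0 = 1, φ_1 = x, φ_2 = x^2.
G =
  [2, 0, 2/3]
  [0, 2/3, 0]
  [2/3, 0, 2/5],
b = (-68/15, -2/15, -164/105).
Solving gives a_0 = -76/35, a_1 = -1/5, a_2 = -2/7, so
  g(x) = -2*x^2/7 - x/5 - 76/35.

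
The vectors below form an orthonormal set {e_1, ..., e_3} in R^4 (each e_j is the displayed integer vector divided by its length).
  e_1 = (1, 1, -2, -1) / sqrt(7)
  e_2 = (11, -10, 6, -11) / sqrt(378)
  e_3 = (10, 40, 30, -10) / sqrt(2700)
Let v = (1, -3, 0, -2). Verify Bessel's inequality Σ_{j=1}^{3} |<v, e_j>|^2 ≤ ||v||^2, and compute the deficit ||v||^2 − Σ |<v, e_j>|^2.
Σ |<v, e_j>|^2 = 27/2; ||v||^2 = 14; deficit = 1/2

Write each e_j = u_j / sqrt(<u_j, u_j>) where u_j is the displayed integer vector. Then <v, e_j> = <v, u_j> / sqrt(<u_j, u_j>), so |<v, e_j>|^2 = <v, u_j>^2 / <u_j, u_j>.
Coefficients: <v, e_1> = 0/sqrt(7), <v, e_2> = 63/sqrt(378), <v, e_3> = -90/sqrt(2700).
Square and sum: Σ |<v, e_j>|^2 = 27/2.
Compute ||v||^2 = v·v = 14.
Deficit = 14 − 27/2 = 1/2 ≥ 0, confirming Bessel's inequality. (The deficit equals ||v − Σ <v,e_j> e_j||^2, the squared distance from v to span{e_j}.)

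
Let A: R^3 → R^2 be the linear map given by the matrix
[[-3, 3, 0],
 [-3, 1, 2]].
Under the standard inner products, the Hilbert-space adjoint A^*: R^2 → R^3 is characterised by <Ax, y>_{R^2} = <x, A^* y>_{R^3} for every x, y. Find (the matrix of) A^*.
A^* = A^T =
[[-3, -3],
 [3, 1],
 [0, 2]]

For real matrices with standard dot products, the defining identity <Ax, y> = <x, A^* y> gives (Ax)^T y = x^T (A^*) y, i.e. x^T A^T y = x^T (A^*) y. Since this holds for all x, y, we must have A^* = A^T. Therefore
A^* =
[[-3, -3],
 [3, 1],
 [0, 2]].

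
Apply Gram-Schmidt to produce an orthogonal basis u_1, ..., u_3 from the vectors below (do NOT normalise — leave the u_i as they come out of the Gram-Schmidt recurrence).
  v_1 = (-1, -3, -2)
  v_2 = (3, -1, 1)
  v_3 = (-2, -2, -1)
Orthogonal basis:
  u_1 = (-1, -3, -2)
  u_2 = (20/7, -10/7, 5/7)
  u_3 = (-1/3, -1/3, 2/3)

Apply the Gram-Schmidt recurrence
  u_1 = v_1
  u_i = v_i − Σ_{j<i} ((v_i · u_j) / (u_j · u_j)) · u_j.

Step by step this gives:
  u_1 = (-1, -3, -2)
  u_2 = (20/7, -10/7, 5/7)
  u_3 = (-1/3, -1/3, 2/3)

Orthogonality check:
  u_2 · u_1 = 0 (should be 0)
  u_3 · u_1 = 0 (should be 0)
  u_3 · u_2 = 0 (should be 0)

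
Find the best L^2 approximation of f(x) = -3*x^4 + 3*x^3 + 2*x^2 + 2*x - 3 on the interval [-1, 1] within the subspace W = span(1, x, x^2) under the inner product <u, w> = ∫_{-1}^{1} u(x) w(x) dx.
g(x) = -4*x^2/7 + 19*x/5 - 96/35

The best approximation g ∈ W is the orthogonal projection of f onto W. Writing g = a_0 + a_1 x + a_2 x^2, the coefficients solve the normal equations G · a = b where
  G_{ij} = <φ_i, φ_j> and b_i = <f, φ_i>, with φ_0 = 1, φ_1 = x, φ_2 = x^2.
G =
  [2, 0, 2/3]
  [0, 2/3, 0]
  [2/3, 0, 2/5],
b = (-88/15, 38/15, -72/35).
Solving gives a_0 = -96/35, a_1 = 19/5, a_2 = -4/7, so
  g(x) = -4*x^2/7 + 19*x/5 - 96/35.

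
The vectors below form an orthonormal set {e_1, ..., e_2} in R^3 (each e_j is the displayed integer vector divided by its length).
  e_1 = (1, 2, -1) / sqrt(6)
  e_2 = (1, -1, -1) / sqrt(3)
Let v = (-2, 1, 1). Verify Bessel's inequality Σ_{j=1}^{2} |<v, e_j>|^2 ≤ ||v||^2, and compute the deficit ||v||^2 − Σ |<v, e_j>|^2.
Σ |<v, e_j>|^2 = 11/2; ||v||^2 = 6; deficit = 1/2

Write each e_j = u_j / sqrt(<u_j, u_j>) where u_j is the displayed integer vector. Then <v, e_j> = <v, u_j> / sqrt(<u_j, u_j>), so |<v, e_j>|^2 = <v, u_j>^2 / <u_j, u_j>.
Coefficients: <v, e_1> = -1/sqrt(6), <v, e_2> = -4/sqrt(3).
Square and sum: Σ |<v, e_j>|^2 = 11/2.
Compute ||v||^2 = v·v = 6.
Deficit = 6 − 11/2 = 1/2 ≥ 0, confirming Bessel's inequality. (The deficit equals ||v − Σ <v,e_j> e_j||^2, the squared distance from v to span{e_j}.)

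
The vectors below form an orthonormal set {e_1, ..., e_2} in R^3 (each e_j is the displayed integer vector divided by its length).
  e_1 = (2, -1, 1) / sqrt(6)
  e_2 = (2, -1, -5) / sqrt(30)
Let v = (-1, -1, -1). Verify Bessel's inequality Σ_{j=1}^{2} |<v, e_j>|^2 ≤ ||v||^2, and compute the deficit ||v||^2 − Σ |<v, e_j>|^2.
Σ |<v, e_j>|^2 = 6/5; ||v||^2 = 3; deficit = 9/5

Write each e_j = u_j / sqrt(<u_j, u_j>) where u_j is the displayed integer vector. Then <v, e_j> = <v, u_j> / sqrt(<u_j, u_j>), so |<v, e_j>|^2 = <v, u_j>^2 / <u_j, u_j>.
Coefficients: <v, e_1> = -2/sqrt(6), <v, e_2> = 4/sqrt(30).
Square and sum: Σ |<v, e_j>|^2 = 6/5.
Compute ||v||^2 = v·v = 3.
Deficit = 3 − 6/5 = 9/5 ≥ 0, confirming Bessel's inequality. (The deficit equals ||v − Σ <v,e_j> e_j||^2, the squared distance from v to span{e_j}.)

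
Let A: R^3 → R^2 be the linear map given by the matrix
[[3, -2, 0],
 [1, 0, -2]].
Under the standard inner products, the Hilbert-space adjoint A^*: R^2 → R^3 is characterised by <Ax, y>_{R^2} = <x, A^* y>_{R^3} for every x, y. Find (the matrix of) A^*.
A^* = A^T =
[[3, 1],
 [-2, 0],
 [0, -2]]

For real matrices with standard dot products, the defining identity <Ax, y> = <x, A^* y> gives (Ax)^T y = x^T (A^*) y, i.e. x^T A^T y = x^T (A^*) y. Since this holds for all x, y, we must have A^* = A^T. Therefore
A^* =
[[3, 1],
 [-2, 0],
 [0, -2]].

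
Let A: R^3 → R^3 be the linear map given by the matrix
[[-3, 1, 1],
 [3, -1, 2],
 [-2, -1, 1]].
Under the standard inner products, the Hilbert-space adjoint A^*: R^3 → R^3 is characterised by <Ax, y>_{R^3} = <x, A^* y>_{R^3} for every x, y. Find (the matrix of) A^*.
A^* = A^T =
[[-3, 3, -2],
 [1, -1, -1],
 [1, 2, 1]]

For real matrices with standard dot products, the defining identity <Ax, y> = <x, A^* y> gives (Ax)^T y = x^T (A^*) y, i.e. x^T A^T y = x^T (A^*) y. Since this holds for all x, y, we must have A^* = A^T. Therefore
A^* =
[[-3, 3, -2],
 [1, -1, -1],
 [1, 2, 1]].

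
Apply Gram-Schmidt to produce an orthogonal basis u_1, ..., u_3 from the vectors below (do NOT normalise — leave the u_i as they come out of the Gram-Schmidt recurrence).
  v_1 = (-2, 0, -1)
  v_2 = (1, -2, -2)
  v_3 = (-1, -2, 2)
Orthogonal basis:
  u_1 = (-2, 0, -1)
  u_2 = (1, -2, -2)
  u_3 = (-8/9, -20/9, 16/9)

Apply the Gram-Schmidt recurrence
  u_1 = v_1
  u_i = v_i − Σ_{j<i} ((v_i · u_j) / (u_j · u_j)) · u_j.

Step by step this gives:
  u_1 = (-2, 0, -1)
  u_2 = (1, -2, -2)
  u_3 = (-8/9, -20/9, 16/9)

Orthogonality check:
  u_2 · u_1 = 0 (should be 0)
  u_3 · u_1 = 0 (should be 0)
  u_3 · u_2 = 0 (should be 0)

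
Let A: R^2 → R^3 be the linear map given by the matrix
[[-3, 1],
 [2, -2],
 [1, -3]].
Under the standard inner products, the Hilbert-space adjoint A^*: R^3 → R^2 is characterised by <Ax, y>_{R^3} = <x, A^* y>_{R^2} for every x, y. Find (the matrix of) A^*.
A^* = A^T =
[[-3, 2, 1],
 [1, -2, -3]]

For real matrices with standard dot products, the defining identity <Ax, y> = <x, A^* y> gives (Ax)^T y = x^T (A^*) y, i.e. x^T A^T y = x^T (A^*) y. Since this holds for all x, y, we must have A^* = A^T. Therefore
A^* =
[[-3, 2, 1],
 [1, -2, -3]].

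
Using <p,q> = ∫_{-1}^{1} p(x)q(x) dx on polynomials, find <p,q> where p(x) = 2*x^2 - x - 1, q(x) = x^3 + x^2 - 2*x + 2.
<p,q> = -4/15

Expand the product: p(x)·q(x) = 2*x^5 + x^4 - 6*x^3 + 5*x^2 - 2.
∫_{-1}^{1} of each monomial x^k gives [2/(k+1) if k even, 0 if k odd]. Integrating term-by-term (or equivalently evaluating the antiderivative F(x) = x^6/3 + x^5/5 - 3*x^4/2 + 5*x^3/3 - 2*x at the endpoints):
  F(1) − F(−1) = -13/10 − (-31/30) = -4/15.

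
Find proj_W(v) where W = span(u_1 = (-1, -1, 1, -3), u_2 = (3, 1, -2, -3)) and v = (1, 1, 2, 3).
proj_W(v) = (-21/89, 33/89, -6/89, 261/89)

Set up U = [u_1 | ... | u_2] ∈ R^(4×2). The projector onto W = col(U) is P = U (U^T U)^(-1) U^T.
Compute U^T U =
  [12, 3]
  [3, 23],
and U^T v = (-9, -9).
Solve U^T U · c = U^T v for the coefficients: c = (-60/89, -27/89). The projection is proj_W(v) = U c.
Check: (v - proj_W(v)) · u_1 = 0  (should be 0).
Check: (v - proj_W(v)) · u_2 = 0  (should be 0).
Result: proj_W(v) = (-21/89, 33/89, -6/89, 261/89).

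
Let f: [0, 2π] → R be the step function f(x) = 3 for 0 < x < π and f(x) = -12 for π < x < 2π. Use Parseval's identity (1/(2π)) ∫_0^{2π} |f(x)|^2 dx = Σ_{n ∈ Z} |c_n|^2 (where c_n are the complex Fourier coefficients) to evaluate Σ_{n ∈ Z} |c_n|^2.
Σ |c_n|^2 = 153/2

Parseval equates the L^2 energy of f (normalised by 1/(2π)) with the ℓ^2 sum of its Fourier coefficients: (1/(2π)) ∫_0^{2π} |f|^2 = Σ |c_n|^2.
Compute the left side: (1/(2π)) [∫_0^π 3^2 dx + ∫_π^{2π} (-12)^2 dx] = (1/(2π)) · (9π + 144π) = (9 + 144)/2 = 153/2.
So Σ_{n ∈ Z} |c_n|^2 = 153/2.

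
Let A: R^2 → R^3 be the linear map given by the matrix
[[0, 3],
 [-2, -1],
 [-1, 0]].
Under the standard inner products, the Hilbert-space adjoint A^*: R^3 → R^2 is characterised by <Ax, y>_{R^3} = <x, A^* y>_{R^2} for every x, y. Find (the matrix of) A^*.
A^* = A^T =
[[0, -2, -1],
 [3, -1, 0]]

For real matrices with standard dot products, the defining identity <Ax, y> = <x, A^* y> gives (Ax)^T y = x^T (A^*) y, i.e. x^T A^T y = x^T (A^*) y. Since this holds for all x, y, we must have A^* = A^T. Therefore
A^* =
[[0, -2, -1],
 [3, -1, 0]].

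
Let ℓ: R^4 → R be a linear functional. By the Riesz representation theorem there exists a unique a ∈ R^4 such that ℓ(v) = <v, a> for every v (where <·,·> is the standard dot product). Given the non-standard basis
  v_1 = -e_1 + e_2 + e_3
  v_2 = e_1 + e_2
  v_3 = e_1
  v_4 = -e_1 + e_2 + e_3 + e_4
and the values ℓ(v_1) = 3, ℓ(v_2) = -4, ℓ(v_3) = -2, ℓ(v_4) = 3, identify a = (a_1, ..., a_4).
a = (-2, -2, 3, 0)

Write a = (a_1, ..., a_4) in the standard basis. For each basis vector v_i, ℓ(v_i) = <v_i, a> is a linear equation in the a_j's. Collect the n equations into a matrix system V a = ℓ, where row i of V is v_i (expressed in the standard basis). Since V is invertible (lower-triangular with 1s on the diagonal, up to permutation), solve by back-substitution:
  V =
[[-1, 1, 1, 0],
 [1, 1, 0, 0],
 [1, 0, 0, 0],
 [-1, 1, 1, 1]]
  V a = (3, -4, -2, 3)
Solving gives a = (-2, -2, 3, 0).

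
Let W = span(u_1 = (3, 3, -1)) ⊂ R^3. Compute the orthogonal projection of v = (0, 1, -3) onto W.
proj_W(v) = (18/19, 18/19, -6/19)

Set up U = [u_1 | ... | u_1] ∈ R^(3×1). The projector onto W = col(U) is P = U (U^T U)^(-1) U^T.
Compute U^T U =
  [19],
and U^T v = (6).
Solve U^T U · c = U^T v for the coefficients: c = (6/19). The projection is proj_W(v) = U c.
Check: (v - proj_W(v)) · u_1 = 0  (should be 0).
Result: proj_W(v) = (18/19, 18/19, -6/19).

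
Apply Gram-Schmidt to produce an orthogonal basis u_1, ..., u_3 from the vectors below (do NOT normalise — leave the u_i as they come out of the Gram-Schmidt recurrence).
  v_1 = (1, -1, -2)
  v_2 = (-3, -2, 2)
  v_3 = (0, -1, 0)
Orthogonal basis:
  u_1 = (1, -1, -2)
  u_2 = (-13/6, -17/6, 1/3)
  u_3 = (24/77, -16/77, 20/77)

Apply the Gram-Schmidt recurrence
  u_1 = v_1
  u_i = v_i − Σ_{j<i} ((v_i · u_j) / (u_j · u_j)) · u_j.

Step by step this gives:
  u_1 = (1, -1, -2)
  u_2 = (-13/6, -17/6, 1/3)
  u_3 = (24/77, -16/77, 20/77)

Orthogonality check:
  u_2 · u_1 = 0 (should be 0)
  u_3 · u_1 = 0 (should be 0)
  u_3 · u_2 = 0 (should be 0)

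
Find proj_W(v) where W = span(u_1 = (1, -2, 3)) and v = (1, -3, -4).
proj_W(v) = (-5/14, 5/7, -15/14)

Set up U = [u_1 | ... | u_1] ∈ R^(3×1). The projector onto W = col(U) is P = U (U^T U)^(-1) U^T.
Compute U^T U =
  [14],
and U^T v = (-5).
Solve U^T U · c = U^T v for the coefficients: c = (-5/14). The projection is proj_W(v) = U c.
Check: (v - proj_W(v)) · u_1 = 0  (should be 0).
Result: proj_W(v) = (-5/14, 5/7, -15/14).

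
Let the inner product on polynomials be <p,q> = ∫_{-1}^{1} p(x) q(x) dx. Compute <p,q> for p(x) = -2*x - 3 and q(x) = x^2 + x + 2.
<p,q> = -46/3

Expand the product: p(x)·q(x) = -2*x^3 - 5*x^2 - 7*x - 6.
∫_{-1}^{1} of each monomial x^k gives [2/(k+1) if k even, 0 if k odd]. Integrating term-by-term (or equivalently evaluating the antiderivative F(x) = -x^4/2 - 5*x^3/3 - 7*x^2/2 - 6*x at the endpoints):
  F(1) − F(−1) = -35/3 − (11/3) = -46/3.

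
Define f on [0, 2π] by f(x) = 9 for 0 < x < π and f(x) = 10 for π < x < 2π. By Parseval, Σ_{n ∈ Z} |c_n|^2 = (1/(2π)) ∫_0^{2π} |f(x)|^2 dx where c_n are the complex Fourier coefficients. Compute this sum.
Σ |c_n|^2 = 181/2

Parseval equates the L^2 energy of f (normalised by 1/(2π)) with the ℓ^2 sum of its Fourier coefficients: (1/(2π)) ∫_0^{2π} |f|^2 = Σ |c_n|^2.
Compute the left side: (1/(2π)) [∫_0^π 9^2 dx + ∫_π^{2π} 10^2 dx] = (1/(2π)) · (81π + 100π) = (81 + 100)/2 = 181/2.
So Σ_{n ∈ Z} |c_n|^2 = 181/2.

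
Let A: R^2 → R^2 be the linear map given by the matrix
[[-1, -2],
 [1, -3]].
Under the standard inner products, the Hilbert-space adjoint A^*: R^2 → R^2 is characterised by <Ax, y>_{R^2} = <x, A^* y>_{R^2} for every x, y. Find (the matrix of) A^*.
A^* = A^T =
[[-1, 1],
 [-2, -3]]

For real matrices with standard dot products, the defining identity <Ax, y> = <x, A^* y> gives (Ax)^T y = x^T (A^*) y, i.e. x^T A^T y = x^T (A^*) y. Since this holds for all x, y, we must have A^* = A^T. Therefore
A^* =
[[-1, 1],
 [-2, -3]].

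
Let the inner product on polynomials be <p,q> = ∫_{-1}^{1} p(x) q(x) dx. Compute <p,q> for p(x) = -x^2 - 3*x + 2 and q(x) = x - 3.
<p,q> = -12

Expand the product: p(x)·q(x) = -x^3 + 11*x - 6.
∫_{-1}^{1} of each monomial x^k gives [2/(k+1) if k even, 0 if k odd]. Integrating term-by-term (or equivalently evaluating the antiderivative F(x) = -x^4/4 + 11*x^2/2 - 6*x at the endpoints):
  F(1) − F(−1) = -3/4 − (45/4) = -12.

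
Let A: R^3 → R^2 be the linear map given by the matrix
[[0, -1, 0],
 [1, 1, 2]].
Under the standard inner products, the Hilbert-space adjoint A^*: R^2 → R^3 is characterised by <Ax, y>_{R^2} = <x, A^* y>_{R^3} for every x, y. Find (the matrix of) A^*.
A^* = A^T =
[[0, 1],
 [-1, 1],
 [0, 2]]

For real matrices with standard dot products, the defining identity <Ax, y> = <x, A^* y> gives (Ax)^T y = x^T (A^*) y, i.e. x^T A^T y = x^T (A^*) y. Since this holds for all x, y, we must have A^* = A^T. Therefore
A^* =
[[0, 1],
 [-1, 1],
 [0, 2]].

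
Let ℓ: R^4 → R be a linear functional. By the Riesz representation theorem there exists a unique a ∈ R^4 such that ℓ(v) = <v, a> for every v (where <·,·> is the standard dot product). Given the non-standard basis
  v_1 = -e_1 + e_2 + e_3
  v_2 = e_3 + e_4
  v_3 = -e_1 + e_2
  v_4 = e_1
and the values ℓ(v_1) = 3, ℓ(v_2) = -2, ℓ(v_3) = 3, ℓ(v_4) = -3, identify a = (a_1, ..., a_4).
a = (-3, 0, 0, -2)

Write a = (a_1, ..., a_4) in the standard basis. For each basis vector v_i, ℓ(v_i) = <v_i, a> is a linear equation in the a_j's. Collect the n equations into a matrix system V a = ℓ, where row i of V is v_i (expressed in the standard basis). Since V is invertible (lower-triangular with 1s on the diagonal, up to permutation), solve by back-substitution:
  V =
[[-1, 1, 1, 0],
 [0, 0, 1, 1],
 [-1, 1, 0, 0],
 [1, 0, 0, 0]]
  V a = (3, -2, 3, -3)
Solving gives a = (-3, 0, 0, -2).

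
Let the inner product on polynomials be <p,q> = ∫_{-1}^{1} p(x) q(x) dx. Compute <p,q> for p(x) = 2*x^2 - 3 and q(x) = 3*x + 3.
<p,q> = -14

Expand the product: p(x)·q(x) = 6*x^3 + 6*x^2 - 9*x - 9.
∫_{-1}^{1} of each monomial x^k gives [2/(k+1) if k even, 0 if k odd]. Integrating term-by-term (or equivalently evaluating the antiderivative F(x) = 3*x^4/2 + 2*x^3 - 9*x^2/2 - 9*x at the endpoints):
  F(1) − F(−1) = -10 − (4) = -14.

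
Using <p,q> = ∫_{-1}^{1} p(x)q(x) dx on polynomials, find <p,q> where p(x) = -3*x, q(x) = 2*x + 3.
<p,q> = -4

Expand the product: p(x)·q(x) = -6*x^2 - 9*x.
∫_{-1}^{1} of each monomial x^k gives [2/(k+1) if k even, 0 if k odd]. Integrating term-by-term (or equivalently evaluating the antiderivative F(x) = -2*x^3 - 9*x^2/2 at the endpoints):
  F(1) − F(−1) = -13/2 − (-5/2) = -4.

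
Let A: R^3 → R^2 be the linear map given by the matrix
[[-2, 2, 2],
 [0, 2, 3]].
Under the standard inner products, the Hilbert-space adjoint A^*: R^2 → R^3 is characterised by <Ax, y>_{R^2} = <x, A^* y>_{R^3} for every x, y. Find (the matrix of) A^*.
A^* = A^T =
[[-2, 0],
 [2, 2],
 [2, 3]]

For real matrices with standard dot products, the defining identity <Ax, y> = <x, A^* y> gives (Ax)^T y = x^T (A^*) y, i.e. x^T A^T y = x^T (A^*) y. Since this holds for all x, y, we must have A^* = A^T. Therefore
A^* =
[[-2, 0],
 [2, 2],
 [2, 3]].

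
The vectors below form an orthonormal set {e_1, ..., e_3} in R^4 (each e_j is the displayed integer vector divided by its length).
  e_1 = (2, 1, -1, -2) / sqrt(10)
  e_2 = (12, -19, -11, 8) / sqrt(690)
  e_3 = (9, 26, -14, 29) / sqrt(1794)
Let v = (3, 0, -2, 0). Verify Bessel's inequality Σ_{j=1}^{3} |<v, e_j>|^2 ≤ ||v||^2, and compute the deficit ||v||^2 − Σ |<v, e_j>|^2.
Σ |<v, e_j>|^2 = 337/26; ||v||^2 = 13; deficit = 1/26

Write each e_j = u_j / sqrt(<u_j, u_j>) where u_j is the displayed integer vector. Then <v, e_j> = <v, u_j> / sqrt(<u_j, u_j>), so |<v, e_j>|^2 = <v, u_j>^2 / <u_j, u_j>.
Coefficients: <v, e_1> = 8/sqrt(10), <v, e_2> = 58/sqrt(690), <v, e_3> = 55/sqrt(1794).
Square and sum: Σ |<v, e_j>|^2 = 337/26.
Compute ||v||^2 = v·v = 13.
Deficit = 13 − 337/26 = 1/26 ≥ 0, confirming Bessel's inequality. (The deficit equals ||v − Σ <v,e_j> e_j||^2, the squared distance from v to span{e_j}.)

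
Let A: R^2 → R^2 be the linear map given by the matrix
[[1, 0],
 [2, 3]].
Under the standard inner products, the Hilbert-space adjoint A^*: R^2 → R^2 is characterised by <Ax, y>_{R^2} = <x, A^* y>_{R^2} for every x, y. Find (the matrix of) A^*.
A^* = A^T =
[[1, 2],
 [0, 3]]

For real matrices with standard dot products, the defining identity <Ax, y> = <x, A^* y> gives (Ax)^T y = x^T (A^*) y, i.e. x^T A^T y = x^T (A^*) y. Since this holds for all x, y, we must have A^* = A^T. Therefore
A^* =
[[1, 2],
 [0, 3]].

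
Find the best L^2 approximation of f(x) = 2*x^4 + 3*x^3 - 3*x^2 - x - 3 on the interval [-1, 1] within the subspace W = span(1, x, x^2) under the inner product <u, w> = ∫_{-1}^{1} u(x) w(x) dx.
g(x) = -9*x^2/7 + 4*x/5 - 111/35

The best approximation g ∈ W is the orthogonal projection of f onto W. Writing g = a_0 + a_1 x + a_2 x^2, the coefficients solve the normal equations G · a = b where
  G_{ij} = <φ_i, φ_j> and b_i = <f, φ_i>, with φ_0 = 1, φ_1 = x, φ_2 = x^2.
G =
  [2, 0, 2/3]
  [0, 2/3, 0]
  [2/3, 0, 2/5],
b = (-36/5, 8/15, -92/35).
Solving gives a_0 = -111/35, a_1 = 4/5, a_2 = -9/7, so
  g(x) = -9*x^2/7 + 4*x/5 - 111/35.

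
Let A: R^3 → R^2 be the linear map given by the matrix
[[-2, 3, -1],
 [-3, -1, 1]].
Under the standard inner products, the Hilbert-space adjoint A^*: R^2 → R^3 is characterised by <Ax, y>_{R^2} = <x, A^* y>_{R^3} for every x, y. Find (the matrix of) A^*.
A^* = A^T =
[[-2, -3],
 [3, -1],
 [-1, 1]]

For real matrices with standard dot products, the defining identity <Ax, y> = <x, A^* y> gives (Ax)^T y = x^T (A^*) y, i.e. x^T A^T y = x^T (A^*) y. Since this holds for all x, y, we must have A^* = A^T. Therefore
A^* =
[[-2, -3],
 [3, -1],
 [-1, 1]].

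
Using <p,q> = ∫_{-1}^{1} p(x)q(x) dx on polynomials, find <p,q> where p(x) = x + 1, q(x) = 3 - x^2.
<p,q> = 16/3

Expand the product: p(x)·q(x) = -x^3 - x^2 + 3*x + 3.
∫_{-1}^{1} of each monomial x^k gives [2/(k+1) if k even, 0 if k odd]. Integrating term-by-term (or equivalently evaluating the antiderivative F(x) = -x^4/4 - x^3/3 + 3*x^2/2 + 3*x at the endpoints):
  F(1) − F(−1) = 47/12 − (-17/12) = 16/3.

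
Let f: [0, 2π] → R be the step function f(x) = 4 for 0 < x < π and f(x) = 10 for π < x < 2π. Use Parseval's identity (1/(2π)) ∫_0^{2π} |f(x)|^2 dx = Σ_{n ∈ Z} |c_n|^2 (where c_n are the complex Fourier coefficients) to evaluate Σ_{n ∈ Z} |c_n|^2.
Σ |c_n|^2 = 58

Parseval equates the L^2 energy of f (normalised by 1/(2π)) with the ℓ^2 sum of its Fourier coefficients: (1/(2π)) ∫_0^{2π} |f|^2 = Σ |c_n|^2.
Compute the left side: (1/(2π)) [∫_0^π 4^2 dx + ∫_π^{2π} 10^2 dx] = (1/(2π)) · (16π + 100π) = (16 + 100)/2 = 58.
So Σ_{n ∈ Z} |c_n|^2 = 58.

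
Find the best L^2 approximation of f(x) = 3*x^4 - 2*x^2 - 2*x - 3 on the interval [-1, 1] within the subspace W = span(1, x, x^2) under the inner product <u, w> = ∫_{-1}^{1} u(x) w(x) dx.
g(x) = 4*x^2/7 - 2*x - 114/35

The best approximation g ∈ W is the orthogonal projection of f onto W. Writing g = a_0 + a_1 x + a_2 x^2, the coefficients solve the normal equations G · a = b where
  G_{ij} = <φ_i, φ_j> and b_i = <f, φ_i>, with φ_0 = 1, φ_1 = x, φ_2 = x^2.
G =
  [2, 0, 2/3]
  [0, 2/3, 0]
  [2/3, 0, 2/5],
b = (-92/15, -4/3, -68/35).
Solving gives a_0 = -114/35, a_1 = -2, a_2 = 4/7, so
  g(x) = 4*x^2/7 - 2*x - 114/35.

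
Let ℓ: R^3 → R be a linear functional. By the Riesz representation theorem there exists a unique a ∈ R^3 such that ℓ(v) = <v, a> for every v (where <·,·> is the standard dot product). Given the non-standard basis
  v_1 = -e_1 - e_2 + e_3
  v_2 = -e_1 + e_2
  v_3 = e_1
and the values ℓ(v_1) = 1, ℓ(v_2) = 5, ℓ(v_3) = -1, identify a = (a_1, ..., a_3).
a = (-1, 4, 4)

Write a = (a_1, ..., a_3) in the standard basis. For each basis vector v_i, ℓ(v_i) = <v_i, a> is a linear equation in the a_j's. Collect the n equations into a matrix system V a = ℓ, where row i of V is v_i (expressed in the standard basis). Since V is invertible (lower-triangular with 1s on the diagonal, up to permutation), solve by back-substitution:
  V =
[[-1, -1, 1],
 [-1, 1, 0],
 [1, 0, 0]]
  V a = (1, 5, -1)
Solving gives a = (-1, 4, 4).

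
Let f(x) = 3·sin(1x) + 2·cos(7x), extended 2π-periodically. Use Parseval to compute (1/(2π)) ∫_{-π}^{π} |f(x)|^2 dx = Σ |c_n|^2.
Σ |c_n|^2 = 13/2

Expand |f|^2 and use orthogonality of {sin(nx), cos(mx)} on [-π, π]:
  ∫_{-π}^{π} sin(nx)^2 dx = π, ∫ cos(mx)^2 dx = π, and cross terms integrate to 0.
So ∫_{-π}^{π} f(x)^2 dx = 3^2 · π + 2^2 · π = (9 + 4)π.
Divide by 2π: (9 + 4)/2 = 13/2.
By Parseval, this equals Σ |c_n|^2.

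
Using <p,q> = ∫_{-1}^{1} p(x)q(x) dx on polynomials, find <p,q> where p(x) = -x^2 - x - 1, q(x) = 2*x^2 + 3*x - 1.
<p,q> = -22/15

Expand the product: p(x)·q(x) = -2*x^4 - 5*x^3 - 4*x^2 - 2*x + 1.
∫_{-1}^{1} of each monomial x^k gives [2/(k+1) if k even, 0 if k odd]. Integrating term-by-term (or equivalently evaluating the antiderivative F(x) = -2*x^5/5 - 5*x^4/4 - 4*x^3/3 - x^2 + x at the endpoints):
  F(1) − F(−1) = -179/60 − (-91/60) = -22/15.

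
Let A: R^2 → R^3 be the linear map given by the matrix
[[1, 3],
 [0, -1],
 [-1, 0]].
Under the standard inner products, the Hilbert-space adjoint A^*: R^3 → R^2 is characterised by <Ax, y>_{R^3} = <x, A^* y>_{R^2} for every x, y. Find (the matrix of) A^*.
A^* = A^T =
[[1, 0, -1],
 [3, -1, 0]]

For real matrices with standard dot products, the defining identity <Ax, y> = <x, A^* y> gives (Ax)^T y = x^T (A^*) y, i.e. x^T A^T y = x^T (A^*) y. Since this holds for all x, y, we must have A^* = A^T. Therefore
A^* =
[[1, 0, -1],
 [3, -1, 0]].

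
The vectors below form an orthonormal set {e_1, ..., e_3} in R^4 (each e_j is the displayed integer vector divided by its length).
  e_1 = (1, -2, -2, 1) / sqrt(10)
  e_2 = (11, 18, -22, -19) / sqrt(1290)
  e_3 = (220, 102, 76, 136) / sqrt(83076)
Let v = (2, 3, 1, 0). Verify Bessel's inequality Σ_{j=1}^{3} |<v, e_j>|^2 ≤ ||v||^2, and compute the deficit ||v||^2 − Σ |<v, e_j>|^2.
Σ |<v, e_j>|^2 = 2253/161; ||v||^2 = 14; deficit = 1/161

Write each e_j = u_j / sqrt(<u_j, u_j>) where u_j is the displayed integer vector. Then <v, e_j> = <v, u_j> / sqrt(<u_j, u_j>), so |<v, e_j>|^2 = <v, u_j>^2 / <u_j, u_j>.
Coefficients: <v, e_1> = -6/sqrt(10), <v, e_2> = 54/sqrt(1290), <v, e_3> = 822/sqrt(83076).
Square and sum: Σ |<v, e_j>|^2 = 2253/161.
Compute ||v||^2 = v·v = 14.
Deficit = 14 − 2253/161 = 1/161 ≥ 0, confirming Bessel's inequality. (The deficit equals ||v − Σ <v,e_j> e_j||^2, the squared distance from v to span{e_j}.)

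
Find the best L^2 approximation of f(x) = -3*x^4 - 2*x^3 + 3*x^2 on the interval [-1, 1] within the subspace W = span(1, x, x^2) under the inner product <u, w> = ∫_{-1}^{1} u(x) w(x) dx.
g(x) = 3*x^2/7 - 6*x/5 + 9/35

The best approximation g ∈ W is the orthogonal projection of f onto W. Writing g = a_0 + a_1 x + a_2 x^2, the coefficients solve the normal equations G · a = b where
  G_{ij} = <φ_i, φ_j> and b_i = <f, φ_i>, with φ_0 = 1, φ_1 = x, φ_2 = x^2.
G =
  [2, 0, 2/3]
  [0, 2/3, 0]
  [2/3, 0, 2/5],
b = (4/5, -4/5, 12/35).
Solving gives a_0 = 9/35, a_1 = -6/5, a_2 = 3/7, so
  g(x) = 3*x^2/7 - 6*x/5 + 9/35.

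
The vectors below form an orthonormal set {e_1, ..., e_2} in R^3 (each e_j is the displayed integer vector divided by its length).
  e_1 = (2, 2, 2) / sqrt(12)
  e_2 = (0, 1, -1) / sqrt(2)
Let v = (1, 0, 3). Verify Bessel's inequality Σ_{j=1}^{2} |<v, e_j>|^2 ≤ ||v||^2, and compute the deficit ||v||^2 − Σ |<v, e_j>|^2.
Σ |<v, e_j>|^2 = 59/6; ||v||^2 = 10; deficit = 1/6

Write each e_j = u_j / sqrt(<u_j, u_j>) where u_j is the displayed integer vector. Then <v, e_j> = <v, u_j> / sqrt(<u_j, u_j>), so |<v, e_j>|^2 = <v, u_j>^2 / <u_j, u_j>.
Coefficients: <v, e_1> = 8/sqrt(12), <v, e_2> = -3/sqrt(2).
Square and sum: Σ |<v, e_j>|^2 = 59/6.
Compute ||v||^2 = v·v = 10.
Deficit = 10 − 59/6 = 1/6 ≥ 0, confirming Bessel's inequality. (The deficit equals ||v − Σ <v,e_j> e_j||^2, the squared distance from v to span{e_j}.)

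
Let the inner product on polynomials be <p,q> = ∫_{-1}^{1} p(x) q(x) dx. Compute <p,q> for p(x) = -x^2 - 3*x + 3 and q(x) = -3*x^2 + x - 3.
<p,q> = -114/5

Expand the product: p(x)·q(x) = 3*x^4 + 8*x^3 - 9*x^2 + 12*x - 9.
∫_{-1}^{1} of each monomial x^k gives [2/(k+1) if k even, 0 if k odd]. Integrating term-by-term (or equivalently evaluating the antiderivative F(x) = 3*x^5/5 + 2*x^4 - 3*x^3 + 6*x^2 - 9*x at the endpoints):
  F(1) − F(−1) = -17/5 − (97/5) = -114/5.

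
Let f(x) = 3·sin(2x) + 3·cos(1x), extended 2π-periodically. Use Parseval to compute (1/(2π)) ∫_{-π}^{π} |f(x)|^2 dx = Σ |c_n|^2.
Σ |c_n|^2 = 9

Expand |f|^2 and use orthogonality of {sin(nx), cos(mx)} on [-π, π]:
  ∫_{-π}^{π} sin(nx)^2 dx = π, ∫ cos(mx)^2 dx = π, and cross terms integrate to 0.
So ∫_{-π}^{π} f(x)^2 dx = 3^2 · π + 3^2 · π = (9 + 9)π.
Divide by 2π: (9 + 9)/2 = 9.
By Parseval, this equals Σ |c_n|^2.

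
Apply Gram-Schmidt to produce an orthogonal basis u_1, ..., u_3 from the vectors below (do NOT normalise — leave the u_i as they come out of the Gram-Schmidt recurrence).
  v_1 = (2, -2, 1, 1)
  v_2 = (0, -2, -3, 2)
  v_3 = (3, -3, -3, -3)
Orthogonal basis:
  u_1 = (2, -2, 1, 1)
  u_2 = (-3/5, -7/5, -33/10, 17/10)
  u_3 = (333/161, -27/23, -342/161, -702/161)

Apply the Gram-Schmidt recurrence
  u_1 = v_1
  u_i = v_i − Σ_{j<i} ((v_i · u_j) / (u_j · u_j)) · u_j.

Step by step this gives:
  u_1 = (2, -2, 1, 1)
  u_2 = (-3/5, -7/5, -33/10, 17/10)
  u_3 = (333/161, -27/23, -342/161, -702/161)

Orthogonality check:
  u_2 · u_1 = 0 (should be 0)
  u_3 · u_1 = 0 (should be 0)
  u_3 · u_2 = 0 (should be 0)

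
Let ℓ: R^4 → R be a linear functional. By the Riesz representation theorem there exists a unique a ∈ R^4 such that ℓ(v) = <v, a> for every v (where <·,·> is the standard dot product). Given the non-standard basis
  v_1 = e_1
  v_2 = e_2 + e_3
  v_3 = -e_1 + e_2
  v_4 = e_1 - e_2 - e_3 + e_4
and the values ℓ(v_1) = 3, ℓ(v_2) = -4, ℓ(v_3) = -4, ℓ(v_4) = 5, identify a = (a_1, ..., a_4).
a = (3, -1, -3, -2)

Write a = (a_1, ..., a_4) in the standard basis. For each basis vector v_i, ℓ(v_i) = <v_i, a> is a linear equation in the a_j's. Collect the n equations into a matrix system V a = ℓ, where row i of V is v_i (expressed in the standard basis). Since V is invertible (lower-triangular with 1s on the diagonal, up to permutation), solve by back-substitution:
  V =
[[1, 0, 0, 0],
 [0, 1, 1, 0],
 [-1, 1, 0, 0],
 [1, -1, -1, 1]]
  V a = (3, -4, -4, 5)
Solving gives a = (3, -1, -3, -2).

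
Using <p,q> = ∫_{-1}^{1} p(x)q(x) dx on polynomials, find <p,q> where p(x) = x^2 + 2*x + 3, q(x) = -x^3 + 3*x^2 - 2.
<p,q> = -104/15

Expand the product: p(x)·q(x) = -x^5 + x^4 + 3*x^3 + 7*x^2 - 4*x - 6.
∫_{-1}^{1} of each monomial x^k gives [2/(k+1) if k even, 0 if k odd]. Integrating term-by-term (or equivalently evaluating the antiderivative F(x) = -x^6/6 + x^5/5 + 3*x^4/4 + 7*x^3/3 - 2*x^2 - 6*x at the endpoints):
  F(1) − F(−1) = -293/60 − (41/20) = -104/15.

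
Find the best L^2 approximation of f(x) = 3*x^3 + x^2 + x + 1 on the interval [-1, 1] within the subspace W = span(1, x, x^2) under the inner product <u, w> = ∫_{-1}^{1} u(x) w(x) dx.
g(x) = x^2 + 14*x/5 + 1

The best approximation g ∈ W is the orthogonal projection of f onto W. Writing g = a_0 + a_1 x + a_2 x^2, the coefficients solve the normal equations G · a = b where
  G_{ij} = <φ_i, φ_j> and b_i = <f, φ_i>, with φ_0 = 1, φ_1 = x, φ_2 = x^2.
G =
  [2, 0, 2/3]
  [0, 2/3, 0]
  [2/3, 0, 2/5],
b = (8/3, 28/15, 16/15).
Solving gives a_0 = 1, a_1 = 14/5, a_2 = 1, so
  g(x) = x^2 + 14*x/5 + 1.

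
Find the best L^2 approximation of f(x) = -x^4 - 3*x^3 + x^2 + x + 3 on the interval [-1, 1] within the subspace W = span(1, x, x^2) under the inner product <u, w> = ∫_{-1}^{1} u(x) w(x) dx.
g(x) = x^2/7 - 4*x/5 + 108/35

The best approximation g ∈ W is the orthogonal projection of f onto W. Writing g = a_0 + a_1 x + a_2 x^2, the coefficients solve the normal equations G · a = b where
  G_{ij} = <φ_i, φ_j> and b_i = <f, φ_i>, with φ_0 = 1, φ_1 = x, φ_2 = x^2.
G =
  [2, 0, 2/3]
  [0, 2/3, 0]
  [2/3, 0, 2/5],
b = (94/15, -8/15, 74/35).
Solving gives a_0 = 108/35, a_1 = -4/5, a_2 = 1/7, so
  g(x) = x^2/7 - 4*x/5 + 108/35.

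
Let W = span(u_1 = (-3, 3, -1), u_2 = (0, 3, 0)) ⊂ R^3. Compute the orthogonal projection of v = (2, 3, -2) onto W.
proj_W(v) = (6/5, 3, 2/5)

Set up U = [u_1 | ... | u_2] ∈ R^(3×2). The projector onto W = col(U) is P = U (U^T U)^(-1) U^T.
Compute U^T U =
  [19, 9]
  [9, 9],
and U^T v = (5, 9).
Solve U^T U · c = U^T v for the coefficients: c = (-2/5, 7/5). The projection is proj_W(v) = U c.
Check: (v - proj_W(v)) · u_1 = 0  (should be 0).
Check: (v - proj_W(v)) · u_2 = 0  (should be 0).
Result: proj_W(v) = (6/5, 3, 2/5).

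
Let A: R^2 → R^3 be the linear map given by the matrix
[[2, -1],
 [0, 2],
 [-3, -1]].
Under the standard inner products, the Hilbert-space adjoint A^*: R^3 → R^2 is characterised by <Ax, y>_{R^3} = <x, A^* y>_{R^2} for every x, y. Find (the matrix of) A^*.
A^* = A^T =
[[2, 0, -3],
 [-1, 2, -1]]

For real matrices with standard dot products, the defining identity <Ax, y> = <x, A^* y> gives (Ax)^T y = x^T (A^*) y, i.e. x^T A^T y = x^T (A^*) y. Since this holds for all x, y, we must have A^* = A^T. Therefore
A^* =
[[2, 0, -3],
 [-1, 2, -1]].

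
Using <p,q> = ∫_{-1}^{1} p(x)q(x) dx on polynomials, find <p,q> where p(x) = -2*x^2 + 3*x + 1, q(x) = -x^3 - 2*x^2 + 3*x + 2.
<p,q> = 32/5

Expand the product: p(x)·q(x) = 2*x^5 + x^4 - 13*x^3 + 3*x^2 + 9*x + 2.
∫_{-1}^{1} of each monomial x^k gives [2/(k+1) if k even, 0 if k odd]. Integrating term-by-term (or equivalently evaluating the antiderivative F(x) = x^6/3 + x^5/5 - 13*x^4/4 + x^3 + 9*x^2/2 + 2*x at the endpoints):
  F(1) − F(−1) = 287/60 − (-97/60) = 32/5.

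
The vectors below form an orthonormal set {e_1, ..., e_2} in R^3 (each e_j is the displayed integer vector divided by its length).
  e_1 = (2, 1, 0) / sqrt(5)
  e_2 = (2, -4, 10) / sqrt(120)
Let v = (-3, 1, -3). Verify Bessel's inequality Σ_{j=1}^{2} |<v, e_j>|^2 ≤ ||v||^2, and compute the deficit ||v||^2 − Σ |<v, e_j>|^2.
Σ |<v, e_j>|^2 = 55/3; ||v||^2 = 19; deficit = 2/3

Write each e_j = u_j / sqrt(<u_j, u_j>) where u_j is the displayed integer vector. Then <v, e_j> = <v, u_j> / sqrt(<u_j, u_j>), so |<v, e_j>|^2 = <v, u_j>^2 / <u_j, u_j>.
Coefficients: <v, e_1> = -5/sqrt(5), <v, e_2> = -40/sqrt(120).
Square and sum: Σ |<v, e_j>|^2 = 55/3.
Compute ||v||^2 = v·v = 19.
Deficit = 19 − 55/3 = 2/3 ≥ 0, confirming Bessel's inequality. (The deficit equals ||v − Σ <v,e_j> e_j||^2, the squared distance from v to span{e_j}.)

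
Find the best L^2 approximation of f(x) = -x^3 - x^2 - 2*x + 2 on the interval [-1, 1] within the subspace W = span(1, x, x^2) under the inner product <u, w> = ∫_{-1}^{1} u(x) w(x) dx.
g(x) = -x^2 - 13*x/5 + 2

The best approximation g ∈ W is the orthogonal projection of f onto W. Writing g = a_0 + a_1 x + a_2 x^2, the coefficients solve the normal equations G · a = b where
  G_{ij} = <φ_i, φ_j> and b_i = <f, φ_i>, with φ_0 = 1, φ_1 = x, φ_2 = x^2.
G =
  [2, 0, 2/3]
  [0, 2/3, 0]
  [2/3, 0, 2/5],
b = (10/3, -26/15, 14/15).
Solving gives a_0 = 2, a_1 = -13/5, a_2 = -1, so
  g(x) = -x^2 - 13*x/5 + 2.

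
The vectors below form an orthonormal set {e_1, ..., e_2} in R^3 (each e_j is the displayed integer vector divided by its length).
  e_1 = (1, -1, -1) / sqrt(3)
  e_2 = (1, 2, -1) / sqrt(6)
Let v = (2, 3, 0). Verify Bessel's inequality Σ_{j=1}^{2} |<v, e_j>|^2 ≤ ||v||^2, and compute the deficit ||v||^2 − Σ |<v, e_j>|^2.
Σ |<v, e_j>|^2 = 11; ||v||^2 = 13; deficit = 2

Write each e_j = u_j / sqrt(<u_j, u_j>) where u_j is the displayed integer vector. Then <v, e_j> = <v, u_j> / sqrt(<u_j, u_j>), so |<v, e_j>|^2 = <v, u_j>^2 / <u_j, u_j>.
Coefficients: <v, e_1> = -1/sqrt(3), <v, e_2> = 8/sqrt(6).
Square and sum: Σ |<v, e_j>|^2 = 11.
Compute ||v||^2 = v·v = 13.
Deficit = 13 − 11 = 2 ≥ 0, confirming Bessel's inequality. (The deficit equals ||v − Σ <v,e_j> e_j||^2, the squared distance from v to span{e_j}.)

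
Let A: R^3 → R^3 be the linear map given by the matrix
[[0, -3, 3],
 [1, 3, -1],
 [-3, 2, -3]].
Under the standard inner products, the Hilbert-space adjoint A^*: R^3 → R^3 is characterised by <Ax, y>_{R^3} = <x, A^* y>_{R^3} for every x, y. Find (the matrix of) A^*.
A^* = A^T =
[[0, 1, -3],
 [-3, 3, 2],
 [3, -1, -3]]

For real matrices with standard dot products, the defining identity <Ax, y> = <x, A^* y> gives (Ax)^T y = x^T (A^*) y, i.e. x^T A^T y = x^T (A^*) y. Since this holds for all x, y, we must have A^* = A^T. Therefore
A^* =
[[0, 1, -3],
 [-3, 3, 2],
 [3, -1, -3]].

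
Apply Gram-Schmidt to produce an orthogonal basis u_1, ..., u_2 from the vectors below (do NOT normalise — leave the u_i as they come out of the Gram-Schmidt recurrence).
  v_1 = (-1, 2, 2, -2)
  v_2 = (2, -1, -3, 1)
Orthogonal basis:
  u_1 = (-1, 2, 2, -2)
  u_2 = (14/13, 11/13, -15/13, -11/13)

Apply the Gram-Schmidt recurrence
  u_1 = v_1
  u_i = v_i − Σ_{j<i} ((v_i · u_j) / (u_j · u_j)) · u_j.

Step by step this gives:
  u_1 = (-1, 2, 2, -2)
  u_2 = (14/13, 11/13, -15/13, -11/13)

Orthogonality check:
  u_2 · u_1 = 0 (should be 0)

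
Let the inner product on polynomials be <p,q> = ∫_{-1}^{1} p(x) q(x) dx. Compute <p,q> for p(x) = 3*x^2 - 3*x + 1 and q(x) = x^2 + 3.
<p,q> = 208/15

Expand the product: p(x)·q(x) = 3*x^4 - 3*x^3 + 10*x^2 - 9*x + 3.
∫_{-1}^{1} of each monomial x^k gives [2/(k+1) if k even, 0 if k odd]. Integrating term-by-term (or equivalently evaluating the antiderivative F(x) = 3*x^5/5 - 3*x^4/4 + 10*x^3/3 - 9*x^2/2 + 3*x at the endpoints):
  F(1) − F(−1) = 101/60 − (-731/60) = 208/15.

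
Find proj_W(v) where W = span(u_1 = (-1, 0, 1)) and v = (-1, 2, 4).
proj_W(v) = (-5/2, 0, 5/2)

Set up U = [u_1 | ... | u_1] ∈ R^(3×1). The projector onto W = col(U) is P = U (U^T U)^(-1) U^T.
Compute U^T U =
  [2],
and U^T v = (5).
Solve U^T U · c = U^T v for the coefficients: c = (5/2). The projection is proj_W(v) = U c.
Check: (v - proj_W(v)) · u_1 = 0  (should be 0).
Result: proj_W(v) = (-5/2, 0, 5/2).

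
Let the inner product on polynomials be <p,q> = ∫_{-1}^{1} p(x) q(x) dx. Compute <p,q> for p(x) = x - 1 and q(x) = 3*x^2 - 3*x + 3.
<p,q> = -10

Expand the product: p(x)·q(x) = 3*x^3 - 6*x^2 + 6*x - 3.
∫_{-1}^{1} of each monomial x^k gives [2/(k+1) if k even, 0 if k odd]. Integrating term-by-term (or equivalently evaluating the antiderivative F(x) = 3*x^4/4 - 2*x^3 + 3*x^2 - 3*x at the endpoints):
  F(1) − F(−1) = -5/4 − (35/4) = -10.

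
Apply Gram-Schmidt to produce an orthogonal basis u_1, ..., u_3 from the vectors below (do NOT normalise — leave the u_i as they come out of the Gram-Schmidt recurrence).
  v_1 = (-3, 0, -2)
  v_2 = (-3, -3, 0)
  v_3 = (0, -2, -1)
Orthogonal basis:
  u_1 = (-3, 0, -2)
  u_2 = (-12/13, -3, 18/13)
  u_3 = (14/17, -14/17, -21/17)

Apply the Gram-Schmidt recurrence
  u_1 = v_1
  u_i = v_i − Σ_{j<i} ((v_i · u_j) / (u_j · u_j)) · u_j.

Step by step this gives:
  u_1 = (-3, 0, -2)
  u_2 = (-12/13, -3, 18/13)
  u_3 = (14/17, -14/17, -21/17)

Orthogonality check:
  u_2 · u_1 = 0 (should be 0)
  u_3 · u_1 = 0 (should be 0)
  u_3 · u_2 = 0 (should be 0)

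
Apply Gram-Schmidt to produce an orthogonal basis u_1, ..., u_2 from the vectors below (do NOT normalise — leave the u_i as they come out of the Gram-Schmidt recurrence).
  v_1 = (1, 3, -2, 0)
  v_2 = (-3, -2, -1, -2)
Orthogonal basis:
  u_1 = (1, 3, -2, 0)
  u_2 = (-5/2, -1/2, -2, -2)

Apply the Gram-Schmidt recurrence
  u_1 = v_1
  u_i = v_i − Σ_{j<i} ((v_i · u_j) / (u_j · u_j)) · u_j.

Step by step this gives:
  u_1 = (1, 3, -2, 0)
  u_2 = (-5/2, -1/2, -2, -2)

Orthogonality check:
  u_2 · u_1 = 0 (should be 0)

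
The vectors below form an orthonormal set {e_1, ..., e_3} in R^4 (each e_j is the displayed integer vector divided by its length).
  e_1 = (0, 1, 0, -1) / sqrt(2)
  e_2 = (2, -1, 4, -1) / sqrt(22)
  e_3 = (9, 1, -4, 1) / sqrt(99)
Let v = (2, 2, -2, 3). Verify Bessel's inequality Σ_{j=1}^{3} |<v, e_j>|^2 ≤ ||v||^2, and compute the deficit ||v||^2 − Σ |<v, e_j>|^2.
Σ |<v, e_j>|^2 = 125/9; ||v||^2 = 21; deficit = 64/9

Write each e_j = u_j / sqrt(<u_j, u_j>) where u_j is the displayed integer vector. Then <v, e_j> = <v, u_j> / sqrt(<u_j, u_j>), so |<v, e_j>|^2 = <v, u_j>^2 / <u_j, u_j>.
Coefficients: <v, e_1> = -1/sqrt(2), <v, e_2> = -9/sqrt(22), <v, e_3> = 31/sqrt(99).
Square and sum: Σ |<v, e_j>|^2 = 125/9.
Compute ||v||^2 = v·v = 21.
Deficit = 21 − 125/9 = 64/9 ≥ 0, confirming Bessel's inequality. (The deficit equals ||v − Σ <v,e_j> e_j||^2, the squared distance from v to span{e_j}.)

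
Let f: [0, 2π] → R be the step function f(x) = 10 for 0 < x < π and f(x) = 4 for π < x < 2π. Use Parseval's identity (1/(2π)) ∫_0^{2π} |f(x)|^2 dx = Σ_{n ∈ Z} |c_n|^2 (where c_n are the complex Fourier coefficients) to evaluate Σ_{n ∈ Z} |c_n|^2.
Σ |c_n|^2 = 58

Parseval equates the L^2 energy of f (normalised by 1/(2π)) with the ℓ^2 sum of its Fourier coefficients: (1/(2π)) ∫_0^{2π} |f|^2 = Σ |c_n|^2.
Compute the left side: (1/(2π)) [∫_0^π 10^2 dx + ∫_π^{2π} 4^2 dx] = (1/(2π)) · (100π + 16π) = (100 + 16)/2 = 58.
So Σ_{n ∈ Z} |c_n|^2 = 58.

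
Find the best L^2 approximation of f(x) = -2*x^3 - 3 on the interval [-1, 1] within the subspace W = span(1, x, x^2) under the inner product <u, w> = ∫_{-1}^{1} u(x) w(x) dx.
g(x) = -6*x/5 - 3

The best approximation g ∈ W is the orthogonal projection of f onto W. Writing g = a_0 + a_1 x + a_2 x^2, the coefficients solve the normal equations G · a = b where
  G_{ij} = <φ_i, φ_j> and b_i = <f, φ_i>, with φ_0 = 1, φ_1 = x, φ_2 = x^2.
G =
  [2, 0, 2/3]
  [0, 2/3, 0]
  [2/3, 0, 2/5],
b = (-6, -4/5, -2).
Solving gives a_0 = -3, a_1 = -6/5, a_2 = 0, so
  g(x) = -6*x/5 - 3.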